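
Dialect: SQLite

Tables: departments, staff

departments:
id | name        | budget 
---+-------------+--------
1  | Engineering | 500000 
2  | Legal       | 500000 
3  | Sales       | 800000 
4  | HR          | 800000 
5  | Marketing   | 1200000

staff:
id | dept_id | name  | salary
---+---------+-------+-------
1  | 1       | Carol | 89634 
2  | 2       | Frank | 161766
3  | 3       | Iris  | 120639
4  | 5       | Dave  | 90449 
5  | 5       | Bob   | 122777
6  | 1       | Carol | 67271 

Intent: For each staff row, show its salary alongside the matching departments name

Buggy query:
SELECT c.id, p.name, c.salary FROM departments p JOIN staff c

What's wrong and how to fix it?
Bug: Missing join condition: each staff row is matched to all departments rows instead of just its own

Fix: Specify the join condition linking the foreign key to the parent id

Corrected query:
SELECT c.id, p.name, c.salary FROM departments p JOIN staff c ON c.dept_id = p.id

Result:
id | name        | salary
---+-------------+-------
1  | Engineering | 89634 
2  | Legal       | 161766
3  | Sales       | 120639
4  | Marketing   | 90449 
5  | Marketing   | 122777
6  | Engineering | 67271 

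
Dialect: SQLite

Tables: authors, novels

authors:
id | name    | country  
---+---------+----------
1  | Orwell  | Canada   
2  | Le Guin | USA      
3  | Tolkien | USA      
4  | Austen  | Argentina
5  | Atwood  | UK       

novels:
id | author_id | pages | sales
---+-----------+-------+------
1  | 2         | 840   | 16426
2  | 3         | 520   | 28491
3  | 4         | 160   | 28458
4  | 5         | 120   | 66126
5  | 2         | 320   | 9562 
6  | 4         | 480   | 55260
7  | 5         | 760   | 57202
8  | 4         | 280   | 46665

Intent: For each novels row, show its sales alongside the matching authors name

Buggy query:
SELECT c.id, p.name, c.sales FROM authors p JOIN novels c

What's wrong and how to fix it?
Bug: JOIN with no ON clause produces a cartesian product; every novels row pairs with every authors row

Fix: Add ON c.author_id = p.id to the JOIN

Corrected query:
SELECT c.id, p.name, c.sales FROM authors p JOIN novels c ON c.author_id = p.id

Result:
id | name    | sales
---+---------+------
1  | Le Guin | 16426
2  | Tolkien | 28491
3  | Austen  | 28458
4  | Atwood  | 66126
5  | Le Guin | 9562 
6  | Austen  | 55260
7  | Atwood  | 57202
8  | Austen  | 46665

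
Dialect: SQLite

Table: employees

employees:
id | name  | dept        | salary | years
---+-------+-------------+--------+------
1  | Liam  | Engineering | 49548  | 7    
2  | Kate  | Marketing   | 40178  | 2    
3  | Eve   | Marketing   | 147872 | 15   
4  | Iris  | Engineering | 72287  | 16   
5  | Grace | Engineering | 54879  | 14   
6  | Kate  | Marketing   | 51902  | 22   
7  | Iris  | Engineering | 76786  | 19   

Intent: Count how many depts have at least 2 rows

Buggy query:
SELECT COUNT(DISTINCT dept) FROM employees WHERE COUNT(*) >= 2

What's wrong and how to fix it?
Bug: WHERE filters individual rows, not groups, so a group-level COUNT is invalid there

Fix: Group first with HAVING COUNT(*) >= 2, then COUNT the resulting groups

Corrected query:
SELECT COUNT(*) FROM (SELECT dept FROM employees GROUP BY dept HAVING COUNT(*) >= 2)

Result:
COUNT(*)
--------
2       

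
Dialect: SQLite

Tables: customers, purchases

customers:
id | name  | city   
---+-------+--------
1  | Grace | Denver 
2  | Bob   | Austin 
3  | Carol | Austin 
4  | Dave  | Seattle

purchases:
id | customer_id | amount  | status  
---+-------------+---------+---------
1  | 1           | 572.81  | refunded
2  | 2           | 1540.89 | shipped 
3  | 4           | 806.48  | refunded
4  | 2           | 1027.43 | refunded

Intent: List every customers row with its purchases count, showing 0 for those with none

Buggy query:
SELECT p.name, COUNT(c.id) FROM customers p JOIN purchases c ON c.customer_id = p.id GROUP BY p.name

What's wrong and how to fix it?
Bug: An inner join excludes parents with zero children

Fix: Use LEFT JOIN so parents without children still appear (COUNT(c.id) gives 0)

Corrected query:
SELECT p.name, COUNT(c.id) FROM customers p LEFT JOIN purchases c ON c.customer_id = p.id GROUP BY p.name

Result:
name  | COUNT(c.id)
------+------------
Bob   | 2          
Carol | 0          
Dave  | 1          
Grace | 1          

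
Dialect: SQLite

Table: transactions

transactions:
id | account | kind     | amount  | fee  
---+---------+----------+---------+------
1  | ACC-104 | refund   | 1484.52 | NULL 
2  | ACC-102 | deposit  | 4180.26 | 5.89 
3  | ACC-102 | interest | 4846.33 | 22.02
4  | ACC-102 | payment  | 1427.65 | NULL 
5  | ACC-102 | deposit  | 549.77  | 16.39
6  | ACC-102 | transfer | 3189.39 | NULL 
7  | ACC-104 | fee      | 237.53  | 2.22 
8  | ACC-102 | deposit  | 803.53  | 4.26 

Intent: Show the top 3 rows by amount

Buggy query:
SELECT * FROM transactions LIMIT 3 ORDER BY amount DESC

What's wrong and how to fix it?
Bug: LIMIT must come after ORDER BY

Fix: Swap the clauses: ORDER BY first, then LIMIT

Corrected query:
SELECT * FROM transactions ORDER BY amount DESC LIMIT 3

Result:
id | account | kind     | amount  | fee  
---+---------+----------+---------+------
3  | ACC-102 | interest | 4846.33 | 22.02
2  | ACC-102 | deposit  | 4180.26 | 5.89 
6  | ACC-102 | transfer | 3189.39 | NULL 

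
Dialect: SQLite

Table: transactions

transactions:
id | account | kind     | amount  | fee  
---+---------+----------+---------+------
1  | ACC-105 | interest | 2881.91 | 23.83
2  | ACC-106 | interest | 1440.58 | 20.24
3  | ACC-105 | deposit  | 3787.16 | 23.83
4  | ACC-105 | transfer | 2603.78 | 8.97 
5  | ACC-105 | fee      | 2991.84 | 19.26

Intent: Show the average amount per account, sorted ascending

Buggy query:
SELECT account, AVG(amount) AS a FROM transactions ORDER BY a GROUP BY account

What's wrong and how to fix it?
Bug: GROUP BY must precede ORDER BY

Fix: Move ORDER BY to the end, after GROUP BY

Corrected query:
SELECT account, AVG(amount) AS a FROM transactions GROUP BY account ORDER BY a

Result:
account | a        
--------+----------
ACC-106 | 1440.58  
ACC-105 | 3066.1725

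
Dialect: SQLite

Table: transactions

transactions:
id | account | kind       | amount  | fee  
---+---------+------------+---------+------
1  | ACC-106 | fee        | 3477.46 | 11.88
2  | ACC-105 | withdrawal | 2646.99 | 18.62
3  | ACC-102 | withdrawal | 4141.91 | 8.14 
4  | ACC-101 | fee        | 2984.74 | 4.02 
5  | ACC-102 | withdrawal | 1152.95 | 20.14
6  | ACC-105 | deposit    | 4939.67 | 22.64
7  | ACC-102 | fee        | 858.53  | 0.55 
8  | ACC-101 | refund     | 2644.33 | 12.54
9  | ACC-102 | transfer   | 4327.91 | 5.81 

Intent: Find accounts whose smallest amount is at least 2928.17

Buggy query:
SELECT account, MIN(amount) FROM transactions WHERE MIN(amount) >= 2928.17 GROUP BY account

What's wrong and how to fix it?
Bug: Aggregates like MIN are computed per group after WHERE runs

Fix: Use HAVING for the per-group MIN condition

Corrected query:
SELECT account, MIN(amount) FROM transactions GROUP BY account HAVING MIN(amount) >= 2928.17

Result:
account | MIN(amount)
--------+------------
ACC-106 | 3477.46    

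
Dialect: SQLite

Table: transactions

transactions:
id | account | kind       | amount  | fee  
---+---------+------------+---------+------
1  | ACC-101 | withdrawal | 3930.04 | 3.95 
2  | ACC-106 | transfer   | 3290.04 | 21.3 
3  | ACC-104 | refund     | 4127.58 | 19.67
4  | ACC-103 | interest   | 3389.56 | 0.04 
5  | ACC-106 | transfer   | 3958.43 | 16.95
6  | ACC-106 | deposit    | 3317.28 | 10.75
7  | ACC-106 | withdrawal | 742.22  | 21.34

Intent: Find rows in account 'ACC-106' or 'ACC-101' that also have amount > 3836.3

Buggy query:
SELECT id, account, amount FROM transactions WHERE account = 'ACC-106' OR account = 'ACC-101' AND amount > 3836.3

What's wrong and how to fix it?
Bug: Without parentheses, AND is evaluated before OR, so the amount filter only applies to the 'ACC-101' branch

Fix: Add parentheses around the OR so the AND applies to both alternatives

Corrected query:
SELECT id, account, amount FROM transactions WHERE (account = 'ACC-106' OR account = 'ACC-101') AND amount > 3836.3

Result:
id | account | amount 
---+---------+--------
1  | ACC-101 | 3930.04
5  | ACC-106 | 3958.43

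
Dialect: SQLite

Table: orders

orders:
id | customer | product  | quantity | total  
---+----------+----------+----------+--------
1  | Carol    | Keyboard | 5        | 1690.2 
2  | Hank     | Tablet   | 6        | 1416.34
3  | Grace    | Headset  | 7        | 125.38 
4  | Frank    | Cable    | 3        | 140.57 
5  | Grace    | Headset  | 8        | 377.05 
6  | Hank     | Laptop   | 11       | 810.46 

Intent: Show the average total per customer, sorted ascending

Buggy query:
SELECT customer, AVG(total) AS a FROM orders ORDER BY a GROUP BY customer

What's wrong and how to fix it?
Bug: GROUP BY must precede ORDER BY

Fix: Move ORDER BY to the end, after GROUP BY

Corrected query:
SELECT customer, AVG(total) AS a FROM orders GROUP BY customer ORDER BY a

Result:
customer | a      
---------+--------
Frank    | 140.57 
Grace    | 251.215
Hank     | 1113.4 
Carol    | 1690.2 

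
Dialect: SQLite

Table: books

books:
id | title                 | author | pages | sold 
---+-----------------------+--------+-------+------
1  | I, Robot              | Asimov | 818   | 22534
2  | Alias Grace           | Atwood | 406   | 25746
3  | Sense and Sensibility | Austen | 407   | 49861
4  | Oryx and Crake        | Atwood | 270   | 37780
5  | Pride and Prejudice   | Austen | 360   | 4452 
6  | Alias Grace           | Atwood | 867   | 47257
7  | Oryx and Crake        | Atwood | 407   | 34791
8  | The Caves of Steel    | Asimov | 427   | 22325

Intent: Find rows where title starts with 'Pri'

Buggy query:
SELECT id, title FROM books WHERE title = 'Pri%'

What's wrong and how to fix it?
Bug: Wildcards only work with LIKE; '=' treats '%' as a literal character

Fix: Use LIKE for wildcard pattern matching

Corrected query:
SELECT id, title FROM books WHERE title LIKE 'Pri%'

Result:
id | title              
---+--------------------
5  | Pride and Prejudice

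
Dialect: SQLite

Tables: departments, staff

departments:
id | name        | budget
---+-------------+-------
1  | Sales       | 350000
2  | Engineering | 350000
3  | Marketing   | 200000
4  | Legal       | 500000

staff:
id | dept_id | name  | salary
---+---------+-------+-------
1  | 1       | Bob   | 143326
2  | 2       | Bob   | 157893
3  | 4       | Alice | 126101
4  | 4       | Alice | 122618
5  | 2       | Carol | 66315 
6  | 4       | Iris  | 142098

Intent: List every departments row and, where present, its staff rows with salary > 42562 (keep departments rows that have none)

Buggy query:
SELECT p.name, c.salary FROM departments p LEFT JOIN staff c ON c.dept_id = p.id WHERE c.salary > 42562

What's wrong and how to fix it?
Bug: A WHERE condition on the right-hand table after LEFT JOIN drops unmatched parents

Fix: Put 'c.salary > 42562' in the JOIN's ON clause instead of WHERE

Corrected query:
SELECT p.name, c.salary FROM departments p LEFT JOIN staff c ON c.dept_id = p.id AND c.salary > 42562

Result:
name        | salary
------------+-------
Sales       | 143326
Engineering | 66315 
Engineering | 157893
Marketing   | NULL  
Legal       | 122618
Legal       | 126101
Legal       | 142098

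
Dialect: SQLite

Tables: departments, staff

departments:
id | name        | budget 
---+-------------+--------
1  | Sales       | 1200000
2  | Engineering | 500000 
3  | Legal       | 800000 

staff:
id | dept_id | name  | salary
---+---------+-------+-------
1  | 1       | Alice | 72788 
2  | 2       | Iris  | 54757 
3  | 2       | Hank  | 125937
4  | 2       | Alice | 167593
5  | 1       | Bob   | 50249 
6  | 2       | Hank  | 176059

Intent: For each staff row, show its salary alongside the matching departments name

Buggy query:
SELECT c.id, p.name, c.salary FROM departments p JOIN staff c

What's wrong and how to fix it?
Bug: Missing join condition: each staff row is matched to all departments rows instead of just its own

Fix: Add ON c.dept_id = p.id to the JOIN

Corrected query:
SELECT c.id, p.name, c.salary FROM departments p JOIN staff c ON c.dept_id = p.id

Result:
id | name        | salary
---+-------------+-------
1  | Sales       | 72788 
2  | Engineering | 54757 
3  | Engineering | 125937
4  | Engineering | 167593
5  | Sales       | 50249 
6  | Engineering | 176059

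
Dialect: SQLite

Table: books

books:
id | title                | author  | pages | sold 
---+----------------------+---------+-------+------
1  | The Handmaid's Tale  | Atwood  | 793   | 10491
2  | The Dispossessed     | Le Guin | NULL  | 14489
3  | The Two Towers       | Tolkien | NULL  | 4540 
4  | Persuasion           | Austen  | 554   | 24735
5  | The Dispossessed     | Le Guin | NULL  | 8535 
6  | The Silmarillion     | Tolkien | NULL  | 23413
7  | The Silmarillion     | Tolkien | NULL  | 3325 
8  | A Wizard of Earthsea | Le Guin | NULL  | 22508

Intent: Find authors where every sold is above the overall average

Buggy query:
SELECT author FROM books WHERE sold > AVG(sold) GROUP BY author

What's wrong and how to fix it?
Bug: WHERE evaluates per row before aggregation, so AVG() is unavailable

Fix: Use a subquery for AVG and a HAVING MIN(...) filter so the condition holds for every row in the group

Corrected query:
SELECT author FROM books GROUP BY author HAVING MIN(sold) > (SELECT AVG(sold) FROM books)

Result:
author
------
Austen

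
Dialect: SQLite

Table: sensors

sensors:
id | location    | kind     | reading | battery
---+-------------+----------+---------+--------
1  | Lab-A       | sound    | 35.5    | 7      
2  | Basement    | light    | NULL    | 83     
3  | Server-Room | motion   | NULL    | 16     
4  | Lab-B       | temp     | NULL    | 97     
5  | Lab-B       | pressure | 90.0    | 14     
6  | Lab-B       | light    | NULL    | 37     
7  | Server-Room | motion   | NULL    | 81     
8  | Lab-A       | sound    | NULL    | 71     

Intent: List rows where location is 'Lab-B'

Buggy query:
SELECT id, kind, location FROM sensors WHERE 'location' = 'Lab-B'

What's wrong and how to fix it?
Bug: Single quotes denote string literals in SQL; the column name is being compared as a constant string

Fix: Reference the column as location without single quotes

Corrected query:
SELECT id, kind, location FROM sensors WHERE location = 'Lab-B'

Result:
id | kind     | location
---+----------+---------
4  | temp     | Lab-B   
5  | pressure | Lab-B   
6  | light    | Lab-B   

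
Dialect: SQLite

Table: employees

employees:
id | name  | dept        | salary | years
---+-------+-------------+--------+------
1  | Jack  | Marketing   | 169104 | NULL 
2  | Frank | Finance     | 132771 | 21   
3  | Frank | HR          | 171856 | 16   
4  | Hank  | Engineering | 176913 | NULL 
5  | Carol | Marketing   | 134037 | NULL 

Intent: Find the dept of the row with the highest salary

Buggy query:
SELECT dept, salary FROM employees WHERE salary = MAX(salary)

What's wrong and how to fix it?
Bug: WHERE is evaluated per row; an aggregate over the whole table isn't defined there

Fix: Use a subquery: WHERE salary = (SELECT MAX(salary) FROM employees)

Corrected query:
SELECT dept, salary FROM employees WHERE salary = (SELECT MAX(salary) FROM employees)

Result:
dept        | salary
------------+-------
Engineering | 176913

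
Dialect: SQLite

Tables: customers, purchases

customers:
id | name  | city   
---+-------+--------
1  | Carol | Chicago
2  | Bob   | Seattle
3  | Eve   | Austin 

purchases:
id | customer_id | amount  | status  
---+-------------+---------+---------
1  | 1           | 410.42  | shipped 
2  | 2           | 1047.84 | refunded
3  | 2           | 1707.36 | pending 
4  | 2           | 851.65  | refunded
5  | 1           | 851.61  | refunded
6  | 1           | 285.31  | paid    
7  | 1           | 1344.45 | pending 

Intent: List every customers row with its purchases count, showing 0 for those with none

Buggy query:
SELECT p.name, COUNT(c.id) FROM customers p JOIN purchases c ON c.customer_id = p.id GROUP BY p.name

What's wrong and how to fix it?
Bug: An inner join excludes parents with zero children

Fix: Use LEFT JOIN so parents without children still appear (COUNT(c.id) gives 0)

Corrected query:
SELECT p.name, COUNT(c.id) FROM customers p LEFT JOIN purchases c ON c.customer_id = p.id GROUP BY p.name

Result:
name  | COUNT(c.id)
------+------------
Bob   | 3          
Carol | 4          
Eve   | 0          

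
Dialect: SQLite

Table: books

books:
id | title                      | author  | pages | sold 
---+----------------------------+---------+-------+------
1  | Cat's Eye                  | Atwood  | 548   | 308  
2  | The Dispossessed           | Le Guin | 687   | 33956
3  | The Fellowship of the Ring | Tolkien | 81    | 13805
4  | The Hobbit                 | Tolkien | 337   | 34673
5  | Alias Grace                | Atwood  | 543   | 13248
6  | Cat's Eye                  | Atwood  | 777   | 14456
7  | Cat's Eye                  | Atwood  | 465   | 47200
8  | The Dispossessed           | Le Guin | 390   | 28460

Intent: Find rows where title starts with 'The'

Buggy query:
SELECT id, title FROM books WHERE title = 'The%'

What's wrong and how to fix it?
Bug: Wildcards only work with LIKE; '=' treats '%' as a literal character

Fix: Use LIKE for wildcard pattern matching

Corrected query:
SELECT id, title FROM books WHERE title LIKE 'The%'

Result:
id | title                     
---+---------------------------
2  | The Dispossessed          
3  | The Fellowship of the Ring
4  | The Hobbit                
8  | The Dispossessed          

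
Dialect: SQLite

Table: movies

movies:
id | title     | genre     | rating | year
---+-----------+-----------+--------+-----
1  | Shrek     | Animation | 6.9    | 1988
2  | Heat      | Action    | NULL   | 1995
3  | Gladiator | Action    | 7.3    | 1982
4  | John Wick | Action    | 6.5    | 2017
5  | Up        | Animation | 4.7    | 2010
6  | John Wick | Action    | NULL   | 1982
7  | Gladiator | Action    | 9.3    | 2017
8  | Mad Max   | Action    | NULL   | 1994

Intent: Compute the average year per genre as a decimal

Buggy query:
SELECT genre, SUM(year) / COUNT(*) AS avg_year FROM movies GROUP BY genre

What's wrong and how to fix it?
Bug: Both operands are integers, so '/' performs integer division and truncates

Fix: Cast one side to REAL so the division keeps the fractional part

Corrected query:
SELECT genre, SUM(year) * 1.0 / COUNT(*) AS avg_year FROM movies GROUP BY genre

Result:
genre     | avg_year   
----------+------------
Action    | 1997.833333
Animation | 1999       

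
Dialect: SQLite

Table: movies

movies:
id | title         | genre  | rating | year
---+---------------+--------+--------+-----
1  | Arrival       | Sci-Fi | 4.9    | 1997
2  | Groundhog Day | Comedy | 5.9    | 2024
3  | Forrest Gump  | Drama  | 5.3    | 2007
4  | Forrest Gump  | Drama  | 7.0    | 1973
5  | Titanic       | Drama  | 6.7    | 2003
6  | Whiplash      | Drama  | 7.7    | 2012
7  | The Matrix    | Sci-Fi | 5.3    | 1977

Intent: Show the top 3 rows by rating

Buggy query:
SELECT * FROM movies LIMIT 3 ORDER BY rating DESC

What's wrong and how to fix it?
Bug: ORDER BY cannot follow LIMIT; LIMIT is the final clause

Fix: Sort with ORDER BY, then apply LIMIT

Corrected query:
SELECT * FROM movies ORDER BY rating DESC LIMIT 3

Result:
id | title        | genre | rating | year
---+--------------+-------+--------+-----
6  | Whiplash     | Drama | 7.7    | 2012
4  | Forrest Gump | Drama | 7      | 1973
5  | Titanic      | Drama | 6.7    | 2003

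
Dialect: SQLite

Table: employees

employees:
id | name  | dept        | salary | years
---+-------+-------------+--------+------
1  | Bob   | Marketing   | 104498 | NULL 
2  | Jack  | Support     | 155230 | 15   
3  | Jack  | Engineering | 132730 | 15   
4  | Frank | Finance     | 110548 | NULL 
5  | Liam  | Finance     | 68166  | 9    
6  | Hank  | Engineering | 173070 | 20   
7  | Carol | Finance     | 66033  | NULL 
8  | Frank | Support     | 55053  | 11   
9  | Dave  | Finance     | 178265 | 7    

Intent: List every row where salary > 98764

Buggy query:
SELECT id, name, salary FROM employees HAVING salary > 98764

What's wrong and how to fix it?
Bug: This is a non-aggregate query (no GROUP BY, no aggregates), so in SQLite the HAVING clause is invalid here; a row-level condition belongs in WHERE

Fix: Replace HAVING with WHERE since the condition applies to individual rows

Corrected query:
SELECT id, name, salary FROM employees WHERE salary > 98764

Result:
id | name  | salary
---+-------+-------
1  | Bob   | 104498
2  | Jack  | 155230
3  | Jack  | 132730
4  | Frank | 110548
6  | Hank  | 173070
9  | Dave  | 178265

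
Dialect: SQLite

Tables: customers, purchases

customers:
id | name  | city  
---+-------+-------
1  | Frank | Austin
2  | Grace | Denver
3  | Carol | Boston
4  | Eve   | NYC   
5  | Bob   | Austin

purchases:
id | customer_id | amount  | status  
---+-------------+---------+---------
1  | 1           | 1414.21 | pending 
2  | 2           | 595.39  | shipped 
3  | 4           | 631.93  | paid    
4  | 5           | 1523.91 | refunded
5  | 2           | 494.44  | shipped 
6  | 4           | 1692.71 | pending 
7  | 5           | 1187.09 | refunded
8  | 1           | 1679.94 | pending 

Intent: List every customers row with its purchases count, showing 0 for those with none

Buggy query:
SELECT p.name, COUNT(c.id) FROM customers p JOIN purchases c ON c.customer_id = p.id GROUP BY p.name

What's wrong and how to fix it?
Bug: INNER JOIN drops customers rows that have no matching purchases rows

Fix: Switch to LEFT JOIN to retain unmatched parent rows

Corrected query:
SELECT p.name, COUNT(c.id) FROM customers p LEFT JOIN purchases c ON c.customer_id = p.id GROUP BY p.name

Result:
name  | COUNT(c.id)
------+------------
Bob   | 2          
Carol | 0          
Eve   | 2          
Frank | 2          
Grace | 2          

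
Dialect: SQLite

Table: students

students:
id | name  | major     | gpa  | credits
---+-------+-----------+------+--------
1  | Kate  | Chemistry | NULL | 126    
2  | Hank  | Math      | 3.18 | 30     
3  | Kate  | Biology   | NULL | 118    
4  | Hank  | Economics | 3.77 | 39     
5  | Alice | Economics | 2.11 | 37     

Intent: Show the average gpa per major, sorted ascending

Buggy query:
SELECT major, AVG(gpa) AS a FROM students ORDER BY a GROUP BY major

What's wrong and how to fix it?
Bug: GROUP BY must precede ORDER BY

Fix: Reorder: SELECT … FROM … GROUP BY … ORDER BY …

Corrected query:
SELECT major, AVG(gpa) AS a FROM students GROUP BY major ORDER BY a

Result:
major     | a   
----------+-----
Biology   | NULL
Chemistry | NULL
Economics | 2.94
Math      | 3.18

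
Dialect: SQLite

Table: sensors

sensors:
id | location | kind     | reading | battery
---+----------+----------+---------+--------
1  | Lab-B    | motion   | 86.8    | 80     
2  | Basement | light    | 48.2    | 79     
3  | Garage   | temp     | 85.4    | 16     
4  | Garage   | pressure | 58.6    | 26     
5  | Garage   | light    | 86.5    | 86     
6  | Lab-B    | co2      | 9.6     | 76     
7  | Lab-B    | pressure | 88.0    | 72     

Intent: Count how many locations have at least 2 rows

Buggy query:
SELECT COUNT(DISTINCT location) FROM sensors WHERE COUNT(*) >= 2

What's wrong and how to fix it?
Bug: WHERE filters individual rows, not groups, so a group-level COUNT is invalid there

Fix: Group first with HAVING COUNT(*) >= 2, then COUNT the resulting groups

Corrected query:
SELECT COUNT(*) FROM (SELECT location FROM sensors GROUP BY location HAVING COUNT(*) >= 2)

Result:
COUNT(*)
--------
2       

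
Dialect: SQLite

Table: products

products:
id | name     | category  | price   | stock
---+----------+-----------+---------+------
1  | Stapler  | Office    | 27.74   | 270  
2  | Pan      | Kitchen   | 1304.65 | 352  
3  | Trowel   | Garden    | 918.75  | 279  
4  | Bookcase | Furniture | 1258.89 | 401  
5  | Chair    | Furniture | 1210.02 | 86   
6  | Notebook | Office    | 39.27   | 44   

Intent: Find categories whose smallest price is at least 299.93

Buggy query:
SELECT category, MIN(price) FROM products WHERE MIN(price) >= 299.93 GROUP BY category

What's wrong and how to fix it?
Bug: MIN() in WHERE is a misuse of aggregate

Fix: Use HAVING for the per-group MIN condition

Corrected query:
SELECT category, MIN(price) FROM products GROUP BY category HAVING MIN(price) >= 299.93

Result:
category  | MIN(price)
----------+-----------
Furniture | 1210.02   
Garden    | 918.75    
Kitchen   | 1304.65   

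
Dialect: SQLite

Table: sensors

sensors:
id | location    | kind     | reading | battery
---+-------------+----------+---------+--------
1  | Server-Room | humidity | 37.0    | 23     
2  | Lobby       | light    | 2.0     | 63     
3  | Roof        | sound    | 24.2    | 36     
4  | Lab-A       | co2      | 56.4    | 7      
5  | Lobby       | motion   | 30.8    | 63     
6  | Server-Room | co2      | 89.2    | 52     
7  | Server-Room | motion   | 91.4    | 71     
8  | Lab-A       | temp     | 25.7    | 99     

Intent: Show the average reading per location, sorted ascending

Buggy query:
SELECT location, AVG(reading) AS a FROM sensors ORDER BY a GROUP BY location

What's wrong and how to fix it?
Bug: GROUP BY must precede ORDER BY

Fix: Reorder: SELECT … FROM … GROUP BY … ORDER BY …

Corrected query:
SELECT location, AVG(reading) AS a FROM sensors GROUP BY location ORDER BY a

Result:
location    | a        
------------+----------
Lobby       | 16.4     
Roof        | 24.2     
Lab-A       | 41.05    
Server-Room | 72.533333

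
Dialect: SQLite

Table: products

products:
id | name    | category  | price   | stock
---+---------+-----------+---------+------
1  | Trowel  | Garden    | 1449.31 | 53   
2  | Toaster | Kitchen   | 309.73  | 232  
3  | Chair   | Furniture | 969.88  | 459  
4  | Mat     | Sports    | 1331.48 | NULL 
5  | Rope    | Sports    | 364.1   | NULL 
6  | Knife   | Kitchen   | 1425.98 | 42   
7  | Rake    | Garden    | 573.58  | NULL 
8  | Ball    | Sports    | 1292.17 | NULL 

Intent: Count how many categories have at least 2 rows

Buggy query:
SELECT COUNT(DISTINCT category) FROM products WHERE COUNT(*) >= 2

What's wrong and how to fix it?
Bug: WHERE filters individual rows, not groups, so a group-level COUNT is invalid there

Fix: Use a subquery that GROUPs and filters with HAVING, then count its rows

Corrected query:
SELECT COUNT(*) FROM (SELECT category FROM products GROUP BY category HAVING COUNT(*) >= 2)

Result:
COUNT(*)
--------
3       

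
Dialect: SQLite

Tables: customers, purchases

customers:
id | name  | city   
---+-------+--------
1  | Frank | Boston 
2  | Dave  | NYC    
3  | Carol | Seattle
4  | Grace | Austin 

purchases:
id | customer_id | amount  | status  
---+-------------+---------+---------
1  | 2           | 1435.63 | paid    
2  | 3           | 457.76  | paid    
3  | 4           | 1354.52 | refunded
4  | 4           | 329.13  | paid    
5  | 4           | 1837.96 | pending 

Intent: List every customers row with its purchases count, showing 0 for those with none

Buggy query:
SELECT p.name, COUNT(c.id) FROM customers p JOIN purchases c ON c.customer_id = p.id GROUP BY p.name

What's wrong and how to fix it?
Bug: INNER JOIN drops customers rows that have no matching purchases rows

Fix: Use LEFT JOIN so parents without children still appear (COUNT(c.id) gives 0)

Corrected query:
SELECT p.name, COUNT(c.id) FROM customers p LEFT JOIN purchases c ON c.customer_id = p.id GROUP BY p.name

Result:
name  | COUNT(c.id)
------+------------
Carol | 1          
Dave  | 1          
Frank | 0          
Grace | 3          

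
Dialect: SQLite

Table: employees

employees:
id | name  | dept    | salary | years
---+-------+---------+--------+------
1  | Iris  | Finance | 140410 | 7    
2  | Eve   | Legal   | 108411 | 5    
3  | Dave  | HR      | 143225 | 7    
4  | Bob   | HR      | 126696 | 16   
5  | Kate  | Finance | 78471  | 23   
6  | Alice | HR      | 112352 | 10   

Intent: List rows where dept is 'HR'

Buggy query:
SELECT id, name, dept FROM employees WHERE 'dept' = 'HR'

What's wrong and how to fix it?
Bug: 'dept' in single quotes is a string literal, not the column; the comparison is literal-vs-literal and never true

Fix: Remove the quotes around the column name (or use double quotes for an identifier)

Corrected query:
SELECT id, name, dept FROM employees WHERE dept = 'HR'

Result:
id | name  | dept
---+-------+-----
3  | Dave  | HR  
4  | Bob   | HR  
6  | Alice | HR  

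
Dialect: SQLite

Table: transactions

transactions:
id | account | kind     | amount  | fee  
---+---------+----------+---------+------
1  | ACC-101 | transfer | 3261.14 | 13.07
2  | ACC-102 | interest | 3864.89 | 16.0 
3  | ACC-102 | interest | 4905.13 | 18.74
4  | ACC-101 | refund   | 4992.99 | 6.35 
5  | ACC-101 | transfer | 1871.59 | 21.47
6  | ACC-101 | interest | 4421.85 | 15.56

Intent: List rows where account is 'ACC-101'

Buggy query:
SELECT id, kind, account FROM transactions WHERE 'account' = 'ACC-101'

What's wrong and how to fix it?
Bug: Single quotes denote string literals in SQL; the column name is being compared as a constant string

Fix: Reference the column as account without single quotes

Corrected query:
SELECT id, kind, account FROM transactions WHERE account = 'ACC-101'

Result:
id | kind     | account
---+----------+--------
1  | transfer | ACC-101
4  | refund   | ACC-101
5  | transfer | ACC-101
6  | interest | ACC-101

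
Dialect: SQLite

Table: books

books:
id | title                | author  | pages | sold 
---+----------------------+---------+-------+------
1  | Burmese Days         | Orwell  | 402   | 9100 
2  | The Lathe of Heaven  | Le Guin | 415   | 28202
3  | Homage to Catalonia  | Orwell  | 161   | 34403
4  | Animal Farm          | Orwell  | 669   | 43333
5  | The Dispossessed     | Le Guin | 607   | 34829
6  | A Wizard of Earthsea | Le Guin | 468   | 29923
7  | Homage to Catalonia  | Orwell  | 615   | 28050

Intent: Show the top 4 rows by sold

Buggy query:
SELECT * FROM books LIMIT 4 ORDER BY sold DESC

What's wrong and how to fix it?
Bug: LIMIT must come after ORDER BY

Fix: Sort with ORDER BY, then apply LIMIT

Corrected query:
SELECT * FROM books ORDER BY sold DESC LIMIT 4

Result:
id | title                | author  | pages | sold 
---+----------------------+---------+-------+------
4  | Animal Farm          | Orwell  | 669   | 43333
5  | The Dispossessed     | Le Guin | 607   | 34829
3  | Homage to Catalonia  | Orwell  | 161   | 34403
6  | A Wizard of Earthsea | Le Guin | 468   | 29923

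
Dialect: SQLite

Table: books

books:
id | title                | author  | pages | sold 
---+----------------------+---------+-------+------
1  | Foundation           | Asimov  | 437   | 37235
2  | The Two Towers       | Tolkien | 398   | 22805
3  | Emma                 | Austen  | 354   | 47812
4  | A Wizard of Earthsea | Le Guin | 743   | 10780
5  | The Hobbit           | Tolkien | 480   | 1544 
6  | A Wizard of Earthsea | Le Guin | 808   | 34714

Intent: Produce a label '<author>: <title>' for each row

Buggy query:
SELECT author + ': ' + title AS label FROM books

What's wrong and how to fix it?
Bug: '+' is numeric addition; on text columns SQLite converts them to 0 instead of concatenating

Fix: Use the || operator for string concatenation

Corrected query:
SELECT author || ': ' || title AS label FROM books

Result:
label                        
-----------------------------
Asimov: Foundation           
Tolkien: The Two Towers      
Austen: Emma                 
Le Guin: A Wizard of Earthsea
Tolkien: The Hobbit          
Le Guin: A Wizard of Earthsea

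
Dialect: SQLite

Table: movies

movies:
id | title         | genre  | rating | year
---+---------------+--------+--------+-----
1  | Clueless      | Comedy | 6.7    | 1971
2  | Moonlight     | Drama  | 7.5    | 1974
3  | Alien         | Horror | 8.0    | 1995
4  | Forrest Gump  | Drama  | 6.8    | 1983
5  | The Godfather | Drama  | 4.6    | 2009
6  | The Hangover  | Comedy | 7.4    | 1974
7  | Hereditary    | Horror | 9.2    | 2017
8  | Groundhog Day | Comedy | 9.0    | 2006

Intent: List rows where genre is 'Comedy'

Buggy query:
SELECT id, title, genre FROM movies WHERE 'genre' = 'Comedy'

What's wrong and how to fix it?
Bug: Single quotes denote string literals in SQL; the column name is being compared as a constant string

Fix: Reference the column as genre without single quotes

Corrected query:
SELECT id, title, genre FROM movies WHERE genre = 'Comedy'

Result:
id | title         | genre 
---+---------------+-------
1  | Clueless      | Comedy
6  | The Hangover  | Comedy
8  | Groundhog Day | Comedy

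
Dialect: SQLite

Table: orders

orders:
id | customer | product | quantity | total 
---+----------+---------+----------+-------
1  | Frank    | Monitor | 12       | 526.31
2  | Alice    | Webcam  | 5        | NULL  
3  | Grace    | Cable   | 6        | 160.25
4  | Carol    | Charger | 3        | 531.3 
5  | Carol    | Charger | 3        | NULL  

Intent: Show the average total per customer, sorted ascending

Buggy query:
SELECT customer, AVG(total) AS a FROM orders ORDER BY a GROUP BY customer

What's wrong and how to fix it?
Bug: GROUP BY must precede ORDER BY

Fix: Reorder: SELECT … FROM … GROUP BY … ORDER BY …

Corrected query:
SELECT customer, AVG(total) AS a FROM orders GROUP BY customer ORDER BY a

Result:
customer | a     
---------+-------
Alice    | NULL  
Grace    | 160.25
Frank    | 526.31
Carol    | 531.3 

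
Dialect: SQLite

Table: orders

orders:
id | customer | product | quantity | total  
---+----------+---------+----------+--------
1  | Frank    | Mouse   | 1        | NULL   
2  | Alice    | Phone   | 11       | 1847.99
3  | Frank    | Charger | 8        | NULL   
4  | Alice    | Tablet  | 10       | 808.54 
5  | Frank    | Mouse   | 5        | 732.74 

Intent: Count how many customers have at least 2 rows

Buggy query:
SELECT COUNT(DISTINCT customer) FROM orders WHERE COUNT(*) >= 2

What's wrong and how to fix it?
Bug: WHERE filters individual rows, not groups, so a group-level COUNT is invalid there

Fix: Use a subquery that GROUPs and filters with HAVING, then count its rows

Corrected query:
SELECT COUNT(*) FROM (SELECT customer FROM orders GROUP BY customer HAVING COUNT(*) >= 2)

Result:
COUNT(*)
--------
2       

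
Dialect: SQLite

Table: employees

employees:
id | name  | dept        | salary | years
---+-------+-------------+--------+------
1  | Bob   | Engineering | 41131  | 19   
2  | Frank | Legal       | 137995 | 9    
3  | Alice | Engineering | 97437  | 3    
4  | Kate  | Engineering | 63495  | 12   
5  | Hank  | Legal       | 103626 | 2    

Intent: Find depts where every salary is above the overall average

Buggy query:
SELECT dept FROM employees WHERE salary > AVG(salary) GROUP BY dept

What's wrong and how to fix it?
Bug: WHERE evaluates per row before aggregation, so AVG() is unavailable

Fix: Compute the overall average in a scalar subquery and compare each group's MIN against it in HAVING

Corrected query:
SELECT dept FROM employees GROUP BY dept HAVING MIN(salary) > (SELECT AVG(salary) FROM employees)

Result:
dept 
-----
Legal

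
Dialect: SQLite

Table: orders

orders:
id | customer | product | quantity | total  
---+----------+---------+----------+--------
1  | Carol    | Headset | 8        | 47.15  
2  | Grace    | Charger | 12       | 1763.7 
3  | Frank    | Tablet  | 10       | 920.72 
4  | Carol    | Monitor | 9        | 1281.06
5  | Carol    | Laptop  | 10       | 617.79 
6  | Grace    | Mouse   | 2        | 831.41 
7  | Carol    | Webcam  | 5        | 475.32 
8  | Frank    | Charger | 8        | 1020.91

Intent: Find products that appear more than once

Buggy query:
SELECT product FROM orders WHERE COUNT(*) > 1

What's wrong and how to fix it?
Bug: COUNT(*) is an aggregate and cannot be used in WHERE

Fix: Group first, then use HAVING for the count condition

Corrected query:
SELECT product FROM orders GROUP BY product HAVING COUNT(*) > 1

Result:
product
-------
Charger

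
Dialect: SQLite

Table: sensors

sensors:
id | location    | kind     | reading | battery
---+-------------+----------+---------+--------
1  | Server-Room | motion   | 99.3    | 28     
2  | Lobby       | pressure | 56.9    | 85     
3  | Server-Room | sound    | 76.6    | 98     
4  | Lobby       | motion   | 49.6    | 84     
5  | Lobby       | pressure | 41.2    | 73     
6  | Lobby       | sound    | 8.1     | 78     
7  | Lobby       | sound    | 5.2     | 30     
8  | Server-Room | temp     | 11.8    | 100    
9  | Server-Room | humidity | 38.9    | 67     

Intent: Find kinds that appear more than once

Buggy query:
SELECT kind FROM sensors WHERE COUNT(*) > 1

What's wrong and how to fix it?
Bug: COUNT(*) is an aggregate and cannot be used in WHERE

Fix: GROUP BY kind, then filter groups with HAVING COUNT(*) > 1

Corrected query:
SELECT kind FROM sensors GROUP BY kind HAVING COUNT(*) > 1

Result:
kind    
--------
motion  
pressure
sound   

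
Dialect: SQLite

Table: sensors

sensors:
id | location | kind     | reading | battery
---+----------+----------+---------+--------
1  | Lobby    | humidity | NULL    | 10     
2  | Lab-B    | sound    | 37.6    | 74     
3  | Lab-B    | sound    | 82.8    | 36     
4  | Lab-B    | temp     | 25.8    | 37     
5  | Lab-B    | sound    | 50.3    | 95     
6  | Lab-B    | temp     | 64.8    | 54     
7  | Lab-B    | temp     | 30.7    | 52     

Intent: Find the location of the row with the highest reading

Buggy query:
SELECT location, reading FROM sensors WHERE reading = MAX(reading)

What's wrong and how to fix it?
Bug: MAX(reading) is an aggregate and cannot be used directly in WHERE

Fix: Use a subquery: WHERE reading = (SELECT MAX(reading) FROM sensors)

Corrected query:
SELECT location, reading FROM sensors WHERE reading = (SELECT MAX(reading) FROM sensors)

Result:
location | reading
---------+--------
Lab-B    | 82.8   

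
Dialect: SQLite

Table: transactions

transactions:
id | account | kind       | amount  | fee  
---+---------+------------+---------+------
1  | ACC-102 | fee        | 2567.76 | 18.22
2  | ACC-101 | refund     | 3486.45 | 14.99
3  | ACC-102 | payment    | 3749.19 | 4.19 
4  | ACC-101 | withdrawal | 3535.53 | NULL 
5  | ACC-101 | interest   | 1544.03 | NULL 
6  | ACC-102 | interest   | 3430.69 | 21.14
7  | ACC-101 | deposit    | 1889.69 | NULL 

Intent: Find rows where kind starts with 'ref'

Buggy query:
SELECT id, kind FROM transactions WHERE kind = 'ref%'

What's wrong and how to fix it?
Bug: '=' compares the literal string including the % character; pattern matching needs LIKE

Fix: Replace '=' with LIKE so 'ref%' is treated as a pattern

Corrected query:
SELECT id, kind FROM transactions WHERE kind LIKE 'ref%'

Result:
id | kind  
---+-------
2  | refund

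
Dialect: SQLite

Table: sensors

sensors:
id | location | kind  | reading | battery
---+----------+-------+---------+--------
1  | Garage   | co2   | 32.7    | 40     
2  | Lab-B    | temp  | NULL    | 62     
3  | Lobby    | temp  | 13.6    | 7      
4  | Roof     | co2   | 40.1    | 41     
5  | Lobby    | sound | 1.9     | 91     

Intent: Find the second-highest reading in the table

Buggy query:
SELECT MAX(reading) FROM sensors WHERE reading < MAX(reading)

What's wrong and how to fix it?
Bug: The inner MAX is an aggregate inside WHERE, which is not allowed

Fix: Put the inner MAX in a scalar subquery

Corrected query:
SELECT MAX(reading) FROM sensors WHERE reading < (SELECT MAX(reading) FROM sensors)

Result:
MAX(reading)
------------
32.7        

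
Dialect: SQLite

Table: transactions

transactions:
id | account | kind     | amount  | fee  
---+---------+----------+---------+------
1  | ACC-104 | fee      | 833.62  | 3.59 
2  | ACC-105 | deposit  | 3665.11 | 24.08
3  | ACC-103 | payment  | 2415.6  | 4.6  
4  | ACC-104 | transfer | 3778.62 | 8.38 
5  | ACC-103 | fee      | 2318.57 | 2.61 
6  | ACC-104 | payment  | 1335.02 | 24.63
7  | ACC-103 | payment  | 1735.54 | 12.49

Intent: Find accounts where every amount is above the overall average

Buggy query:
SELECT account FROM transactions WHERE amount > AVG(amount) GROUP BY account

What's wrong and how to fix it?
Bug: WHERE evaluates per row before aggregation, so AVG() is unavailable

Fix: Compute the overall average in a scalar subquery and compare each group's MIN against it in HAVING

Corrected query:
SELECT account FROM transactions GROUP BY account HAVING MIN(amount) > (SELECT AVG(amount) FROM transactions)

Result:
account
-------
ACC-105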